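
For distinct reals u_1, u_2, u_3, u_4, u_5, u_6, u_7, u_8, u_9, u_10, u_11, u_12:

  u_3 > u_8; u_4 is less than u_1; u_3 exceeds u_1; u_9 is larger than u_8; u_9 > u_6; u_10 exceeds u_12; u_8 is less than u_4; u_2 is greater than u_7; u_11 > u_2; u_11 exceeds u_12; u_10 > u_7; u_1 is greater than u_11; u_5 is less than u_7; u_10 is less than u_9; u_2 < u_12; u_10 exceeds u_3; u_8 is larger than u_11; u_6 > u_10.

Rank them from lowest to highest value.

u_5 < u_7 < u_2 < u_12 < u_11 < u_8 < u_4 < u_1 < u_3 < u_10 < u_6 < u_9

The consecutive links are each given: u_5 < u_7; u_7 < u_2; u_2 < u_12; u_12 < u_11; u_11 < u_8; u_8 < u_4; u_4 < u_1; u_1 < u_3; u_3 < u_10; u_10 < u_6; u_6 < u_9.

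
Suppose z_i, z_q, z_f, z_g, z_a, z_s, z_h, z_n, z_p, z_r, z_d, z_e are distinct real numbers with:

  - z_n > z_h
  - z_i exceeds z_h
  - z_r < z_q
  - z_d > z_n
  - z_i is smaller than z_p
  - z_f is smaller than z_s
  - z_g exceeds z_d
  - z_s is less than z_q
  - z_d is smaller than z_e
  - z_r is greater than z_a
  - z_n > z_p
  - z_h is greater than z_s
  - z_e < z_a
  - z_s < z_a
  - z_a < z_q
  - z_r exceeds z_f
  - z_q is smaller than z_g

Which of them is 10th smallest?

Piecing the relations together gives one ordering: z_f < z_s < z_h < z_i < z_p < z_n < z_d < z_e < z_a < z_r < z_q < z_g.
The 10th smallest is z_r.

z_r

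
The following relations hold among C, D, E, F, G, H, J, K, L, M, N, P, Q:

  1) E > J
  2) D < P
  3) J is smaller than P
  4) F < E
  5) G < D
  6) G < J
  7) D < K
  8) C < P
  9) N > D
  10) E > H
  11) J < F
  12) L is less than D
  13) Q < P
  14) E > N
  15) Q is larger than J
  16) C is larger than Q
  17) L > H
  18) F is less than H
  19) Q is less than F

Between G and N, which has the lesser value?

The relevant relations are G < J; J < Q; Q < F; F < H; H < L; L < D; D < N.
Chaining these gives G < J < Q < F < H < L < D < N.
So G < N; G is the smaller of the two.

G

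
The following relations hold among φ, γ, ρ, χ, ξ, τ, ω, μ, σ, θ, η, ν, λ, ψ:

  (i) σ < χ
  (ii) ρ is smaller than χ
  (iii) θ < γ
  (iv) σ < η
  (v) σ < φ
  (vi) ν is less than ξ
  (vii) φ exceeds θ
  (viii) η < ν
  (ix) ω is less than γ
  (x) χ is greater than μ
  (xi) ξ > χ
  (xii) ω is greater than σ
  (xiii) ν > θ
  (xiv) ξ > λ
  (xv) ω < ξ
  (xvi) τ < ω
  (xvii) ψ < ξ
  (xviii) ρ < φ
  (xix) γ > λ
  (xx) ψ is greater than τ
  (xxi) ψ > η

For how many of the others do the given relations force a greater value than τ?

4

The elements the relations force above τ are ω, ψ, γ, ξ — no chain reaches any other.
That is 4.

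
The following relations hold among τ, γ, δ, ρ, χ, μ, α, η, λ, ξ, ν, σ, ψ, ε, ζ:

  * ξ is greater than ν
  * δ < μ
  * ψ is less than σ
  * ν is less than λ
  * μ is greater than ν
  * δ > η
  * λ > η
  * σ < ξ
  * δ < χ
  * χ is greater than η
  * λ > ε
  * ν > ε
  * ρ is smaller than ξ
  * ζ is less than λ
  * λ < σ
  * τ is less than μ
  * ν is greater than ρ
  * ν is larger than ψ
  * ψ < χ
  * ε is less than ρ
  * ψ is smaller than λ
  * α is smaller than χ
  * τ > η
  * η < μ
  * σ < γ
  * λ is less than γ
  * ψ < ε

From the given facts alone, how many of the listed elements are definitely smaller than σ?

The elements the relations force below σ are ψ, η, ε, ζ, ρ, ν, λ — no chain reaches any other.
That is 7.

7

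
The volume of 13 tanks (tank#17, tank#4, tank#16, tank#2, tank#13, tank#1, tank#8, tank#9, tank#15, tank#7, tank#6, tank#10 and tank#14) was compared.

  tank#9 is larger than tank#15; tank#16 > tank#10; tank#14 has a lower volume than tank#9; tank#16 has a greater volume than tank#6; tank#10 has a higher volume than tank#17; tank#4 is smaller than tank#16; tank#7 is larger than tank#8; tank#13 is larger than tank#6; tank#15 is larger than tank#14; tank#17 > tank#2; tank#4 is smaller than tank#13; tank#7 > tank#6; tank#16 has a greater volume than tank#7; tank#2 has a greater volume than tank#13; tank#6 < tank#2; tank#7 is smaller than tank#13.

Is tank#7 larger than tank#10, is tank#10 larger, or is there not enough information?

tank#7 < tank#13 and tank#13 < tank#2 give tank#7 < tank#2.
Then tank#2 < tank#17 extends the chain to tank#17.
With tank#17 < tank#10: tank#7 < tank#13 < tank#2 < tank#17 < tank#10.
So tank#10 is larger.

tank#10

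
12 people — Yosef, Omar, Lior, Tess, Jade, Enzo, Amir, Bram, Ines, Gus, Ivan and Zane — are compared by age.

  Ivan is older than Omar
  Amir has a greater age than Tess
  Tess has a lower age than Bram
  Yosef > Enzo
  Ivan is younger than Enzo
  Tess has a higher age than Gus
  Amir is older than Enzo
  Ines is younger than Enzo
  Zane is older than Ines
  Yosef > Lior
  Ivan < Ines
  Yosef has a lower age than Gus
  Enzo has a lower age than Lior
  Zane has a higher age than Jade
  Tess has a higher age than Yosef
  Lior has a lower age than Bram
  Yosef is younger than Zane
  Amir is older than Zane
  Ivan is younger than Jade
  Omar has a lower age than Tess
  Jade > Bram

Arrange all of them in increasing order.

Omar < Ivan < Ines < Enzo < Lior < Yosef < Gus < Tess < Bram < Jade < Zane < Amir

Each adjacent pair is fixed by a given relation: Omar < Ivan; Ivan < Ines; Ines < Enzo; Enzo < Lior; Lior < Yosef; Yosef < Gus; Gus < Tess; Tess < Bram; Bram < Jade; Jade < Zane; Zane < Amir. Chaining them end to end gives the full order.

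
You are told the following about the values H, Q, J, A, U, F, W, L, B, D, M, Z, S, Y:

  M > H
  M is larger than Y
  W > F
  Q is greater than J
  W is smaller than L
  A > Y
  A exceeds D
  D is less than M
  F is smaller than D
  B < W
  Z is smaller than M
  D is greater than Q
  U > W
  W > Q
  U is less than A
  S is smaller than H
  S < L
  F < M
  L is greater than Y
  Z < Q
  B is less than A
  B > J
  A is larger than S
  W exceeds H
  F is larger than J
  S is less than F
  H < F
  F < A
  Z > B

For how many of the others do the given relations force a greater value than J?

10

From J the given relations immediately reach B, F, Q.
From those, Z, D, W, A, M — 8 in total.
From those, U, L — 10 in total.
Nothing else is reachable above J; 10 in all.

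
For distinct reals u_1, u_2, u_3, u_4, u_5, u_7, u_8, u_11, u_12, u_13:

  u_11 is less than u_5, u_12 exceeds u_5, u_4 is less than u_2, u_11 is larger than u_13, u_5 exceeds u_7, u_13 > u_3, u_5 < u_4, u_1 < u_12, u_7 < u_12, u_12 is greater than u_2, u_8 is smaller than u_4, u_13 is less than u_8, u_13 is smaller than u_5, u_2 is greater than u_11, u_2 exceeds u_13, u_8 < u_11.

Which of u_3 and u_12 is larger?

Chaining the given relations: u_3 < u_13 < u_8 < u_11 < u_5 < u_4 < u_2 < u_12.
So u_3 < u_12; u_12 is the larger of the two.

u_12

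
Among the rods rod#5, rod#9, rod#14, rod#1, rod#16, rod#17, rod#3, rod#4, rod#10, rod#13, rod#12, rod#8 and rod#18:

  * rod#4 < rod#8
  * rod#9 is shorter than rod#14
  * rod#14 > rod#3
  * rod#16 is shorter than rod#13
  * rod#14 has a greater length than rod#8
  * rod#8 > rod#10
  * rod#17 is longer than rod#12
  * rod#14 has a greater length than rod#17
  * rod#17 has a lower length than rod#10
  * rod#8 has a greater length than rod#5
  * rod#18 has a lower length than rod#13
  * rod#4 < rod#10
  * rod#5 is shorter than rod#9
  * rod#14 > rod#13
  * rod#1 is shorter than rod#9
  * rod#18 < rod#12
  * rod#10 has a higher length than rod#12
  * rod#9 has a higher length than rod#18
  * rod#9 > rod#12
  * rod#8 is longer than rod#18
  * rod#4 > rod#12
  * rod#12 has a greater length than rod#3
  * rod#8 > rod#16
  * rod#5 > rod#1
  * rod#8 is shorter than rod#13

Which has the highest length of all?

rod#14

Chaining downward from rod#14: directly below it, rod#3, rod#17, rod#8, rod#9, rod#13; then rod#1, rod#18, rod#12, rod#4, rod#5, rod#10, rod#16.
That covers every other element, and nothing is given above rod#14, so rod#14 is the highest length.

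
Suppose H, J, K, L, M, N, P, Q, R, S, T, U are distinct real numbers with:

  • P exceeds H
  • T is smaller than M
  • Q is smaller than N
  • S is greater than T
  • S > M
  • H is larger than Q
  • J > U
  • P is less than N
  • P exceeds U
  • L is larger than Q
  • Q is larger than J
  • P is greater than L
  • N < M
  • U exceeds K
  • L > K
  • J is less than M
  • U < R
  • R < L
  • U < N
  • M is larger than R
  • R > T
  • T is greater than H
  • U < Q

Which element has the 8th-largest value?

The consecutive relations fix a unique order: K < U < J < Q < H < T < R < L < P < N < M < S.
The 8th largest is H.

H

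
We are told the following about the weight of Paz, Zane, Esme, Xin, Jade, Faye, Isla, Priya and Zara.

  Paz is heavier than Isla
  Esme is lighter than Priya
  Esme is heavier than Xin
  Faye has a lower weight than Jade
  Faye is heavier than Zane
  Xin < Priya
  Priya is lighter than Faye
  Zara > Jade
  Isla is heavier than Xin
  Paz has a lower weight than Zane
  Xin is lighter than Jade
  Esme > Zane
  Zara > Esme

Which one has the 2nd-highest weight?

Piecing the relations together gives one ordering: Xin < Isla < Paz < Zane < Esme < Priya < Faye < Jade < Zara.
Counting 2 from the largest end gives Jade.

Jade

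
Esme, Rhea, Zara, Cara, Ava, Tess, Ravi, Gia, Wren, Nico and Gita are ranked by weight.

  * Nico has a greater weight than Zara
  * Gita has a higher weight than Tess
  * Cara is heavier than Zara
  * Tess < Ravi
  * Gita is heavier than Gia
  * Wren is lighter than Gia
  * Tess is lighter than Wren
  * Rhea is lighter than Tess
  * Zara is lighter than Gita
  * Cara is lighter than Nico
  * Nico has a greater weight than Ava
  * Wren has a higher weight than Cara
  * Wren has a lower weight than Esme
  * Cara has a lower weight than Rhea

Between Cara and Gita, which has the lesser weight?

Cara

Cara < Rhea and Rhea < Tess give Cara < Tess.
Then Tess < Wren extends the chain to Wren.
Then Wren < Gia extends the chain to Gia.
With Gia < Gita: Cara < Rhea < Tess < Wren < Gia < Gita.
So Cara < Gita; Cara is the lighter of the two.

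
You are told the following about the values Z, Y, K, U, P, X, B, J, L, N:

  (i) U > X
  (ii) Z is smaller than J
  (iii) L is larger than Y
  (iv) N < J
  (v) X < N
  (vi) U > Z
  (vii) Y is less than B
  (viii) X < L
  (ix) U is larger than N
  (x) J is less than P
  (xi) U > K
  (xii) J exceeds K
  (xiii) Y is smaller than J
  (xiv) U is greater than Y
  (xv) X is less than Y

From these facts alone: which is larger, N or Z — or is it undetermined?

undetermined

Following every chain through Z: above Z we get J, U, P.
N is not reached, and no chain runs the other way from N to Z.
So the given relations leave the order of Z and N undetermined.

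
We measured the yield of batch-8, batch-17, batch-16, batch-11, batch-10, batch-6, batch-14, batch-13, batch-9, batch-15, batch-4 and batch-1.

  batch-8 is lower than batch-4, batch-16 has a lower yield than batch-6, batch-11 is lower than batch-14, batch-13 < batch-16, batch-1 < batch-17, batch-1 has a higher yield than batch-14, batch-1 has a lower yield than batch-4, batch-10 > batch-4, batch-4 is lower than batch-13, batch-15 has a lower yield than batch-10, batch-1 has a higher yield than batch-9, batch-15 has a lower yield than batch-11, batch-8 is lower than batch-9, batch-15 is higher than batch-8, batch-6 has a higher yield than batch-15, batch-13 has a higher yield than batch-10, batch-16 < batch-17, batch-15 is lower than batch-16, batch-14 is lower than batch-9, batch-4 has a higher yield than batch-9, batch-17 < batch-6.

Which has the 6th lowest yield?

batch-1

Piecing the relations together gives one ordering: batch-8 < batch-15 < batch-11 < batch-14 < batch-9 < batch-1 < batch-4 < batch-10 < batch-13 < batch-16 < batch-17 < batch-6.
Counting 6 from the smallest end gives batch-1.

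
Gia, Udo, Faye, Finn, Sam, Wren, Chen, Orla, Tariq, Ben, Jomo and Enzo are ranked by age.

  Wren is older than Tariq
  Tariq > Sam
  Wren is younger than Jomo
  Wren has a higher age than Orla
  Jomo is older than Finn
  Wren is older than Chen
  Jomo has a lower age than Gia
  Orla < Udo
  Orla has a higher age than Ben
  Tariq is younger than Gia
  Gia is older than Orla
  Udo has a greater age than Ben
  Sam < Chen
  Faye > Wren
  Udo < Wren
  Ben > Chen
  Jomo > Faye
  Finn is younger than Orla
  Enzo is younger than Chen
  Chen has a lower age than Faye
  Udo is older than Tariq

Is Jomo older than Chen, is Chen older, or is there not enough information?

Jomo

Chen < Ben and Ben < Udo give Chen < Udo.
With Udo < Wren: Chen < Ben < Udo < Wren.
Then Wren < Faye extends the chain to Faye.
Then Faye < Jomo extends the chain to Jomo.
So Jomo is older.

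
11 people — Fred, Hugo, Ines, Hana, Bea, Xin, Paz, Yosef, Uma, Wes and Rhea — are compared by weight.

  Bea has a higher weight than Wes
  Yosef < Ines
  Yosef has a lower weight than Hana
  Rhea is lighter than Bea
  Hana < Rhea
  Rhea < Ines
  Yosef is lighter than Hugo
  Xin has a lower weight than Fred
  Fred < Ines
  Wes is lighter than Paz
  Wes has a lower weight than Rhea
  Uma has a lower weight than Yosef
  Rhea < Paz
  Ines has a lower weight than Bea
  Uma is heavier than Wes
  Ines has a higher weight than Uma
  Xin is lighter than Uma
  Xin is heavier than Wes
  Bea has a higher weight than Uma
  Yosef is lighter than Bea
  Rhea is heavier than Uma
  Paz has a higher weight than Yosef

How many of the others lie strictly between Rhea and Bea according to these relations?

Chaining upward from Rhea reaches: Paz, Ines.
Chaining downward from Bea reaches: Wes, Xin, Uma, Yosef, Hana, Fred, Ines.
Strictly between Rhea and Bea are those in both lists: Ines — 1 element.

1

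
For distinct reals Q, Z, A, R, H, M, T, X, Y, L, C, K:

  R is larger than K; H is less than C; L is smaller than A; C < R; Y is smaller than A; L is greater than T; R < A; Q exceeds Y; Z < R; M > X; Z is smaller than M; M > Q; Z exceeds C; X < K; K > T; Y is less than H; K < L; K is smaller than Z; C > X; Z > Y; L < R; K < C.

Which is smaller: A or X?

Following the relations from X: X < K < C < Z < R < A.
So X < A; X is the smaller of the two.

X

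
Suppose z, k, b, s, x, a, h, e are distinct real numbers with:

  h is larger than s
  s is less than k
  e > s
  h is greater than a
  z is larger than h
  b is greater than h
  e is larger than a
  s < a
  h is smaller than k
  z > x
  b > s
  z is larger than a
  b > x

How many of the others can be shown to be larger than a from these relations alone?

From a the given relations immediately reach e, h, z.
From those, k, b — 5 in total.
No other element is forced above a by the given relations, so the count is 5.

5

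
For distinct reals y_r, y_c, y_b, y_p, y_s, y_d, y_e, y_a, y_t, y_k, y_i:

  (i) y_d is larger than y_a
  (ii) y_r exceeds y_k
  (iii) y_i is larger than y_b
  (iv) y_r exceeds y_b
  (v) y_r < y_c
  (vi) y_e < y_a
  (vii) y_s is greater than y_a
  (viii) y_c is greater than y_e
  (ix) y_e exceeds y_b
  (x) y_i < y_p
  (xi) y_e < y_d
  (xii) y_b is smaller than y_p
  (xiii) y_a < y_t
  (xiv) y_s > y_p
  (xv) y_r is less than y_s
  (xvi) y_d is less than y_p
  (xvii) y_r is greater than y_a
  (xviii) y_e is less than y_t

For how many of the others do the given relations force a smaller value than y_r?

4

The elements the relations force below y_r are y_b, y_e, y_a, y_k — no chain reaches any other.
That is 4.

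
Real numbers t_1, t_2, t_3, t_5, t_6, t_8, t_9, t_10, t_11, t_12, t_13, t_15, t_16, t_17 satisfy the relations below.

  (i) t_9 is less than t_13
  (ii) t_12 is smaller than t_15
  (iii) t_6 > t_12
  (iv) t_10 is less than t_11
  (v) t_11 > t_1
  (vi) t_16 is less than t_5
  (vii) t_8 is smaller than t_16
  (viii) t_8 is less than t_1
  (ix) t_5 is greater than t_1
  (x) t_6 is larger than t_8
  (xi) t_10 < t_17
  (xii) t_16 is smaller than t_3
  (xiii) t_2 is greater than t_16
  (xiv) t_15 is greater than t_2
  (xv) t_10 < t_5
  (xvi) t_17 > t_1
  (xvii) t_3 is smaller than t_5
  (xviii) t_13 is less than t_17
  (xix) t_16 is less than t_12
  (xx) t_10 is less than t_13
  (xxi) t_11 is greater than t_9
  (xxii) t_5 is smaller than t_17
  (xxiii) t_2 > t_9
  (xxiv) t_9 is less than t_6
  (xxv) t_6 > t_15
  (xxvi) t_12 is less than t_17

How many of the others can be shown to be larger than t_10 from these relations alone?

The elements the relations force above t_10 are t_5, t_13, t_11, t_17 — no chain reaches any other.
That is 4.

4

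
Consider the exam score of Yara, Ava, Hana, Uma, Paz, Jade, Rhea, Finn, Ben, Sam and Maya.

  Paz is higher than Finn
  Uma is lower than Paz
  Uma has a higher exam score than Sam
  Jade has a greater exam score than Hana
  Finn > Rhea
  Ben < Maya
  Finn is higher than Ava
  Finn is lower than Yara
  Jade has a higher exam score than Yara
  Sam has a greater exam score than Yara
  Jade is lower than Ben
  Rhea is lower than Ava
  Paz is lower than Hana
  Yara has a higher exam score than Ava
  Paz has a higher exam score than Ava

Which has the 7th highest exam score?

Sam

Piecing the relations together gives one ordering: Rhea < Ava < Finn < Yara < Sam < Uma < Paz < Hana < Jade < Ben < Maya.
The 7th largest is Sam.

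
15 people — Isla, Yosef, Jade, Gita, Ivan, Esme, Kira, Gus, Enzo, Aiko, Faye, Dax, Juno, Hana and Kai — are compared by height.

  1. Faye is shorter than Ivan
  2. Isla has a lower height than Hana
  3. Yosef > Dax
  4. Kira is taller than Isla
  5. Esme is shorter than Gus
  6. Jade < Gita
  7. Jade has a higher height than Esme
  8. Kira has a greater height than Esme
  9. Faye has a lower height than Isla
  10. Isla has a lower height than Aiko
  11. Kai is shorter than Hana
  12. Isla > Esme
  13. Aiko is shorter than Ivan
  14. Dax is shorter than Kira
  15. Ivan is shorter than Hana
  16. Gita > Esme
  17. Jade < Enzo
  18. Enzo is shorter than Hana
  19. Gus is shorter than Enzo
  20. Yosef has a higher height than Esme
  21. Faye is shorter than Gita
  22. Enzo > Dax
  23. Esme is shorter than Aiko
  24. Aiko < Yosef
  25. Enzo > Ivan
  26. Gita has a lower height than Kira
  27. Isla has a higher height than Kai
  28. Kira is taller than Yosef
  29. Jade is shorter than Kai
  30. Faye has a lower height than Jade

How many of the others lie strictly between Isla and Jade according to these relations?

1

Chaining upward from Jade reaches: Kai, Gita, Aiko, Ivan, Yosef, Enzo, Hana, Kira.
Chaining downward from Isla reaches: Esme, Faye, Kai.
Strictly between Jade and Isla are those in both lists: Kai — 1 element.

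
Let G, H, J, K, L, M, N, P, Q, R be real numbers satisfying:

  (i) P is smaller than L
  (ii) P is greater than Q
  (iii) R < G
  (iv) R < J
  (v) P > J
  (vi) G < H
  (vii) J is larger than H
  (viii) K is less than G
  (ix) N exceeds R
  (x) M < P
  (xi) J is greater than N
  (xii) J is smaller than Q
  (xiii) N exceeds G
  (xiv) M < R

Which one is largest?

Chaining downward from L: directly below it, P; then M, J, Q; then R, N, H; then G; then K.
That covers every other element, and nothing is given above L, so L is the largest.

L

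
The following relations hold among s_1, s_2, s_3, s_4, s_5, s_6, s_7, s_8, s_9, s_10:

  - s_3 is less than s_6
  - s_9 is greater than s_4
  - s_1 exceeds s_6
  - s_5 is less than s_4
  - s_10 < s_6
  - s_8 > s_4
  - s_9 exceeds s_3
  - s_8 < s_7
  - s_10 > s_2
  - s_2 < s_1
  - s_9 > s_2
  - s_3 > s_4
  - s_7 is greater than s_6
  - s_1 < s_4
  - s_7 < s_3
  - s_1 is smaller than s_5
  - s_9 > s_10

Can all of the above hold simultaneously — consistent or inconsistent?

We have s_3 < s_6 stated directly, yet also s_6 < s_1 < s_5 < s_4 < s_8 < s_7 < s_3 by chaining the others — so s_6 < s_3. Contradiction.

inconsistent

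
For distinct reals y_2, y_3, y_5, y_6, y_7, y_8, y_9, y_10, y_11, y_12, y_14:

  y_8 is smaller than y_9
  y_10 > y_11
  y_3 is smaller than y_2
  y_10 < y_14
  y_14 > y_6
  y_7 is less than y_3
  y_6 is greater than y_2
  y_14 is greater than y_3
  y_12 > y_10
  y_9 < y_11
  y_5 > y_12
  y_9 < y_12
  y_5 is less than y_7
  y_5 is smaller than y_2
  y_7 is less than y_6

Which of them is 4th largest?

y_3

Chaining the given pairs: y_8 < y_9 < y_11 < y_10 < y_12 < y_5 < y_7 < y_3 < y_2 < y_6 < y_14.
The 4th largest is y_3.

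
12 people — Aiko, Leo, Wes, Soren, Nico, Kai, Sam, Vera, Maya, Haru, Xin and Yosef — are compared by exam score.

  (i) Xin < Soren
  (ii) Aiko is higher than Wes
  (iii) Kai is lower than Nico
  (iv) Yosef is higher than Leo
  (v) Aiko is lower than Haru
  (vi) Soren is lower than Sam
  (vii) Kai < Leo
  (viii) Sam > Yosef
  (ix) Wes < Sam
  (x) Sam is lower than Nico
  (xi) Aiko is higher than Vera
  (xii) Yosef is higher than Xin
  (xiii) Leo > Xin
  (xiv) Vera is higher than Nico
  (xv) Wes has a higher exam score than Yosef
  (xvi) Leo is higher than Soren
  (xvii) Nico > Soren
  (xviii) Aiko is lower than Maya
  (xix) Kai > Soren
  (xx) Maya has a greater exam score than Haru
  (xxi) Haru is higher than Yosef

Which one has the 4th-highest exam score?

Chaining the given pairs: Xin < Soren < Kai < Leo < Yosef < Wes < Sam < Nico < Vera < Aiko < Haru < Maya.
The 4th largest is Vera.

Vera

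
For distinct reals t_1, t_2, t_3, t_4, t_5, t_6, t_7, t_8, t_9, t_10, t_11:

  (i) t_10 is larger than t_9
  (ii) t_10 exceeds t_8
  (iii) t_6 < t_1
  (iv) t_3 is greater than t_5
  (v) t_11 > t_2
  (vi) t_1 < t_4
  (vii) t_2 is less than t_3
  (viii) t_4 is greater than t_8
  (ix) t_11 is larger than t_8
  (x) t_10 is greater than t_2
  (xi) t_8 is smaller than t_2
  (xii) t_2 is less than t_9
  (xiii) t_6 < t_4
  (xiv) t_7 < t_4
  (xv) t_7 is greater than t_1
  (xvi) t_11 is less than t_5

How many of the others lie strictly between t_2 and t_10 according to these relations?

Chaining upward from t_2 reaches: t_11, t_5, t_9, t_3.
Chaining downward from t_10 reaches: t_8, t_9.
Strictly between t_2 and t_10 are those in both lists: t_9 — 1 element.

1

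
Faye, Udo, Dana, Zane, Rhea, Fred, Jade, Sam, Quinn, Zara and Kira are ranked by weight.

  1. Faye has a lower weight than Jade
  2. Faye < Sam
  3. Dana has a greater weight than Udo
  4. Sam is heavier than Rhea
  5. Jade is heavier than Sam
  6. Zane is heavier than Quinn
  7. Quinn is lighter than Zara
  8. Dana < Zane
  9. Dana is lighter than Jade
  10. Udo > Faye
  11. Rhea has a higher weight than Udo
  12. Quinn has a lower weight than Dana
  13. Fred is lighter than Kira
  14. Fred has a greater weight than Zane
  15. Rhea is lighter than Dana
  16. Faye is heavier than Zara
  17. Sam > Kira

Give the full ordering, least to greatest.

The consecutive links are each given: Quinn < Zara; Zara < Faye; Faye < Udo; Udo < Rhea; Rhea < Dana; Dana < Zane; Zane < Fred; Fred < Kira; Kira < Sam; Sam < Jade.

Quinn < Zara < Faye < Udo < Rhea < Dana < Zane < Fred < Kira < Sam < Jade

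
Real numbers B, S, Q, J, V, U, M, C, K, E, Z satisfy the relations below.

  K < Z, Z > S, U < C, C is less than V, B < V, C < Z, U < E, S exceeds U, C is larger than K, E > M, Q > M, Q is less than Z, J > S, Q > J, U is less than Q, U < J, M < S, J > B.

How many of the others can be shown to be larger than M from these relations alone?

5

Directly above M: S, Q, E.
One step further: J, Z (5 so far).
Nothing else is reachable above M; 5 in all.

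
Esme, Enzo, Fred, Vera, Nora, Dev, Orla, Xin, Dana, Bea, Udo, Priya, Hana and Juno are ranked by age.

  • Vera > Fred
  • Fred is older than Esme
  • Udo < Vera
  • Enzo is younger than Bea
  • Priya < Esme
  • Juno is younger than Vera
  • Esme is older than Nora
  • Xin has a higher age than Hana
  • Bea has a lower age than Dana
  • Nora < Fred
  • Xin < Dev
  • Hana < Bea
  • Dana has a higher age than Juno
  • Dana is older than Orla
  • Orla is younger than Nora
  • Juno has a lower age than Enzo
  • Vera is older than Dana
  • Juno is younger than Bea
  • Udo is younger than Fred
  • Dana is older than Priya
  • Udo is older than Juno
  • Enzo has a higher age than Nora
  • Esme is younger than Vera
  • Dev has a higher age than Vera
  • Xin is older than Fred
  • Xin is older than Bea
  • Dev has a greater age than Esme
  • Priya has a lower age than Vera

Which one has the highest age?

Chaining downward from Dev: directly below it, Esme, Xin, Vera; then Nora, Juno, Priya, Hana, Udo, Bea, Dana, Fred; then Orla, Enzo.
That covers every other element, and nothing is given above Dev, so Dev is the highest age.

Dev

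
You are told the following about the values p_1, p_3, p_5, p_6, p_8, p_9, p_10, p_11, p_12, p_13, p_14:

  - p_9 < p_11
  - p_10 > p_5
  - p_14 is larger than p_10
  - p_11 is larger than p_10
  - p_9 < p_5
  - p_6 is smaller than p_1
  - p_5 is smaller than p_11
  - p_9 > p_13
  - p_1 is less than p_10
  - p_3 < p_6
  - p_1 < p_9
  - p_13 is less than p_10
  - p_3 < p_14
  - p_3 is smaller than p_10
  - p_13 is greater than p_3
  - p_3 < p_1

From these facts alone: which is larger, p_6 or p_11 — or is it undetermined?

Link the given pairs in sequence: p_6 < p_1; p_1 < p_9; p_9 < p_5; p_5 < p_10; p_10 < p_11.
Together: p_6 < p_1 < p_9 < p_5 < p_10 < p_11.
So p_11 is larger.

p_11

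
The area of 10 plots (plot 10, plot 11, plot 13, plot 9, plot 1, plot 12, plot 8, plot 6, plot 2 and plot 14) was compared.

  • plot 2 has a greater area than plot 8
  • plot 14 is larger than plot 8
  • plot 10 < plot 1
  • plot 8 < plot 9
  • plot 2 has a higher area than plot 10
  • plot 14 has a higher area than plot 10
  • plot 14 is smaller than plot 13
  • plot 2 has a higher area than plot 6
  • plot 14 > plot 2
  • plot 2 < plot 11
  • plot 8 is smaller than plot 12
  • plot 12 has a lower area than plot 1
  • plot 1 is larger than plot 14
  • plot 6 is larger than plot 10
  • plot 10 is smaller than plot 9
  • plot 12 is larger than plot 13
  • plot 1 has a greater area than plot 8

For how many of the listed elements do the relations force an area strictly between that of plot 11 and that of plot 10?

The relations place plot 10 below plot 11. An element lies strictly between them when it is forced above plot 10 and also forced below plot 11.
Above plot 10: {plot 9, plot 6, plot 2, plot 14, plot 13, plot 12, plot 1}. Below plot 11: {plot 8, plot 6, plot 2}.
Intersection: {plot 6, plot 2} — 2.

2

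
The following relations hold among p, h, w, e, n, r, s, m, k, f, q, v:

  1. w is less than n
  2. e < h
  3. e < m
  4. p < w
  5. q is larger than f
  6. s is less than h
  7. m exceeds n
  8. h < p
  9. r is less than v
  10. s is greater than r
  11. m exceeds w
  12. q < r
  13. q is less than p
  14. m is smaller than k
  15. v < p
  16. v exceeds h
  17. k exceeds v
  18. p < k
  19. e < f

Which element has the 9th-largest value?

r

The consecutive relations fix a unique order: e < f < q < r < s < h < v < p < w < n < m < k.
Counting 9 from the largest end gives r.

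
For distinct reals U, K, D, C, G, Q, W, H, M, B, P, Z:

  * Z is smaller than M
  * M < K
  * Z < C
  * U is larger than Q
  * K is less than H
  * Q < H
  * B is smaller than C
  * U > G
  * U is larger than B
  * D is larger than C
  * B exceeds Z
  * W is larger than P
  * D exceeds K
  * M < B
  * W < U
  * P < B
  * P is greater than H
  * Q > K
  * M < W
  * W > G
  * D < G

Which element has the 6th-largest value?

B

Chaining the given pairs: Z < M < K < Q < H < P < B < C < D < G < W < U.
Counting 6 from the largest end gives B.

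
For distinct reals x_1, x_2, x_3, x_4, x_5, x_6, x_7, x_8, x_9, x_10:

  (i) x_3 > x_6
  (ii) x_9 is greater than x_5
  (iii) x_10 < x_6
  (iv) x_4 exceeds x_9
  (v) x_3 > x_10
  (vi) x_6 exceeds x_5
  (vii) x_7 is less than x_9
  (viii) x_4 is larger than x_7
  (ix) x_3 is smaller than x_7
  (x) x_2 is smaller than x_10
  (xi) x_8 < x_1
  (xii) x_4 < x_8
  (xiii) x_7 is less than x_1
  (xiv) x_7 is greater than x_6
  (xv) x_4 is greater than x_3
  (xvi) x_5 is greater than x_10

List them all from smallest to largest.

Nothing is placed below x_2, so it is least; from there x_2 < x_10; x_10 < x_5; x_5 < x_6; x_6 < x_3; x_3 < x_7; x_7 < x_9; x_9 < x_4; x_4 < x_8; x_8 < x_1, each given directly.

x_2 < x_10 < x_5 < x_6 < x_3 < x_7 < x_9 < x_4 < x_8 < x_1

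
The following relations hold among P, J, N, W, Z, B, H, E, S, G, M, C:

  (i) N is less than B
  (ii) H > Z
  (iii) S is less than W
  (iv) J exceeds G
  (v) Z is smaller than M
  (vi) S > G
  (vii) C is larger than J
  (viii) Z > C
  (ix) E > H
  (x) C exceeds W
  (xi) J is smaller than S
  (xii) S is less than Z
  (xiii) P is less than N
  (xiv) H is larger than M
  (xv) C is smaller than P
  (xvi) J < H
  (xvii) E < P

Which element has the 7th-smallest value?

Chaining the given pairs: G < J < S < W < C < Z < M < H < E < P < N < B.
The 7th smallest is M.

M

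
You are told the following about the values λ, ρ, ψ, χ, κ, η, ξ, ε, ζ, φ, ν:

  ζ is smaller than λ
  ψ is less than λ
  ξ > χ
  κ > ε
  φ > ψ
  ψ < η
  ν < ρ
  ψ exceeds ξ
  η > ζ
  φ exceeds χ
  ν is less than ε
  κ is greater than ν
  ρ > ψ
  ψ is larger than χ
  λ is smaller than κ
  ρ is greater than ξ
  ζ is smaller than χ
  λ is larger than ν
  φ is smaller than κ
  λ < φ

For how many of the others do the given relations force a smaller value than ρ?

From ρ the given relations immediately reach ν, ξ, ψ.
From those, χ — 4 in total.
From those, ζ — 5 in total.
Nothing else is reachable below ρ; 5 in all.

5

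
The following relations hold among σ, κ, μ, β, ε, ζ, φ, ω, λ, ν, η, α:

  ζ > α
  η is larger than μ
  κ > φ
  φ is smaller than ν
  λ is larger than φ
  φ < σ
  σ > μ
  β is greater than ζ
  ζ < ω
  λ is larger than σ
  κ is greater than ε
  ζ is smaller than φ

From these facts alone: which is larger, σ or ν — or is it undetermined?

undetermined

Following every chain through ν: below ν we get α, ζ, φ.
σ is not reached, and no chain runs the other way from σ to ν.
So the given relations leave the order of ν and σ undetermined.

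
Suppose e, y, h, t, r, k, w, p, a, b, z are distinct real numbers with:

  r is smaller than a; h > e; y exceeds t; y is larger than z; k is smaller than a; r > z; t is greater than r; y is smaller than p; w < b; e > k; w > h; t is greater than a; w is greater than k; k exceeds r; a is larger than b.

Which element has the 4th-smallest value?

e

Piecing the relations together gives one ordering: z < r < k < e < h < w < b < a < t < y < p.
The 4th smallest is e.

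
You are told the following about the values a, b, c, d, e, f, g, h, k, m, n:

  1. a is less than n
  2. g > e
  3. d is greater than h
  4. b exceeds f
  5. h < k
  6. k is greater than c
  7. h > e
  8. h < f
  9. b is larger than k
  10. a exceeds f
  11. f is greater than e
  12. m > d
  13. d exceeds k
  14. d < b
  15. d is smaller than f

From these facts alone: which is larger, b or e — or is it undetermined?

Chaining the given relations: e < h < k < d < f < b.
So b is larger.

b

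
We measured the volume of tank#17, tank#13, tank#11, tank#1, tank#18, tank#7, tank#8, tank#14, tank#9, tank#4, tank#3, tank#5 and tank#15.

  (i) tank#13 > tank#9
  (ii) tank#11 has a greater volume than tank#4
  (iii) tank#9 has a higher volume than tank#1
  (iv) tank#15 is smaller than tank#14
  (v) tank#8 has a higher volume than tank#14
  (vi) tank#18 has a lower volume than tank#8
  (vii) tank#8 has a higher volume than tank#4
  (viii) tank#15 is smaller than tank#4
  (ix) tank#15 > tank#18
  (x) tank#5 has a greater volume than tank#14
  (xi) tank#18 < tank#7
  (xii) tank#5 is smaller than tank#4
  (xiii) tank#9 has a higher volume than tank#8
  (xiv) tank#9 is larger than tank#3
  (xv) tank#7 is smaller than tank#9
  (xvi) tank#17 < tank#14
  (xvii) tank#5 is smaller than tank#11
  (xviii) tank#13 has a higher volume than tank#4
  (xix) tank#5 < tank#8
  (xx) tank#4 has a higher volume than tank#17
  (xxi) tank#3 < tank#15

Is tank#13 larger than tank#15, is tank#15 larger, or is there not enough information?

tank#13

tank#15 < tank#14 and tank#14 < tank#5 give tank#15 < tank#5.
With tank#5 < tank#4: tank#15 < tank#14 < tank#5 < tank#4.
With tank#4 < tank#8: tank#15 < tank#14 < tank#5 < tank#4 < tank#8.
Then tank#8 < tank#9 extends the chain to tank#9.
Then tank#9 < tank#13 extends the chain to tank#13.
So tank#13 is larger.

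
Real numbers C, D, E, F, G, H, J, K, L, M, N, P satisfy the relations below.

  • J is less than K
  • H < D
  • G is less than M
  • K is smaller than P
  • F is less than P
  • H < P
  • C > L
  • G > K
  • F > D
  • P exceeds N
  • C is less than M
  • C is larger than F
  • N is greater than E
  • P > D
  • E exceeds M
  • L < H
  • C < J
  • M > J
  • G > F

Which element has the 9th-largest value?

F

The consecutive relations fix a unique order: L < H < D < F < C < J < K < G < M < E < N < P.
The 9th largest is F.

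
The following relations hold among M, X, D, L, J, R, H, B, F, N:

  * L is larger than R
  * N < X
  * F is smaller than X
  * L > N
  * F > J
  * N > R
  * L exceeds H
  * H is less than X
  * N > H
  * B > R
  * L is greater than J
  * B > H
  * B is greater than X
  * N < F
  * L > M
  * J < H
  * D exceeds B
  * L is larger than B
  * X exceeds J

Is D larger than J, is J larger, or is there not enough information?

The relevant relations are J < H; H < N; N < F; F < X; X < B; B < D.
Chaining these gives J < H < N < F < X < B < D.
So D is larger.

D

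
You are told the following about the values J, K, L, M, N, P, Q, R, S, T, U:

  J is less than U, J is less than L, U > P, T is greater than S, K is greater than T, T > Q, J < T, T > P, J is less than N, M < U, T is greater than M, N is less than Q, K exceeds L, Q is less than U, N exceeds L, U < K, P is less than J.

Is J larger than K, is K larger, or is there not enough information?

K

J < L < N < Q < U < K, by transitivity through L, N, Q, U.
So K is larger.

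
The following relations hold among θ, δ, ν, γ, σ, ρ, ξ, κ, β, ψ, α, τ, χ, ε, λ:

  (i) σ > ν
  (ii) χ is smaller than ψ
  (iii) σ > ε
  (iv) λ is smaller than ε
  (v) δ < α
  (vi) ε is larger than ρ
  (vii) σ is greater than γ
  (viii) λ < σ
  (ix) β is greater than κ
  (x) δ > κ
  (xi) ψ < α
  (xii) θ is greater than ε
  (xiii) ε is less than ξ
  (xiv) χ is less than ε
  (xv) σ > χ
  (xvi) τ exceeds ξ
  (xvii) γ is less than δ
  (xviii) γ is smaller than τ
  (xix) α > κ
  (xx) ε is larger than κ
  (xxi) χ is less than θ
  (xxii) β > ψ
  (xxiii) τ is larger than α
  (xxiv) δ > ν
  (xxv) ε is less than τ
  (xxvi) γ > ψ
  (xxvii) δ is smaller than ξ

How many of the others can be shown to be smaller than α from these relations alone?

From α the given relations immediately reach κ, ψ, δ.
From those, χ, γ, ν — 6 in total.
Nothing else is reachable below α; 6 in all.

6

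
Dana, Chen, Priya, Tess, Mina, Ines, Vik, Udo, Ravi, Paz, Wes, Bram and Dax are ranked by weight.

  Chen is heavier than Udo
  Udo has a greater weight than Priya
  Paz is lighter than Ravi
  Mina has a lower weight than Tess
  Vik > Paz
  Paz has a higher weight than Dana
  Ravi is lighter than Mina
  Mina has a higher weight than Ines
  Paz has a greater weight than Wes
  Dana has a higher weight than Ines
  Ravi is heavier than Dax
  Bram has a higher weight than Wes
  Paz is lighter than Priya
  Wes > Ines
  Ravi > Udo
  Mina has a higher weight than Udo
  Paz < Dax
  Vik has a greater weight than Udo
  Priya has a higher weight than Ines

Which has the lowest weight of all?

Ines

Chaining upward from Ines: directly above it, Dana, Wes, Priya, Mina; then Paz, Udo, Bram, Tess; then Dax, Ravi, Vik, Chen.
That covers every other element, and nothing is given below Ines, so Ines is the lowest weight.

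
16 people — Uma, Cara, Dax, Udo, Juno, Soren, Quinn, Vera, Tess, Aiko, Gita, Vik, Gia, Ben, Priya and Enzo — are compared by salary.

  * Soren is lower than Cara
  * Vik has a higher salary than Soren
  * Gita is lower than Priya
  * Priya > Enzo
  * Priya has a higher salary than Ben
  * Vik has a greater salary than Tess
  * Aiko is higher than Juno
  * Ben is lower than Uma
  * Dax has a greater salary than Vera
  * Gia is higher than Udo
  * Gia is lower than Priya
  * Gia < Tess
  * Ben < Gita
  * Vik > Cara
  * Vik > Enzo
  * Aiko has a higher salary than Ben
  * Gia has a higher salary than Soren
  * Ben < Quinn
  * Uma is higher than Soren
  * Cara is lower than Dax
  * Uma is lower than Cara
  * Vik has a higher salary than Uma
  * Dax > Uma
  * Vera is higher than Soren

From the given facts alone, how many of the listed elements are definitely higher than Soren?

Directly above Soren: Uma, Cara, Gia, Vera, Vik.
One step further: Tess, Dax, Priya (8 so far).
Nothing else is reachable above Soren; 8 in all.

8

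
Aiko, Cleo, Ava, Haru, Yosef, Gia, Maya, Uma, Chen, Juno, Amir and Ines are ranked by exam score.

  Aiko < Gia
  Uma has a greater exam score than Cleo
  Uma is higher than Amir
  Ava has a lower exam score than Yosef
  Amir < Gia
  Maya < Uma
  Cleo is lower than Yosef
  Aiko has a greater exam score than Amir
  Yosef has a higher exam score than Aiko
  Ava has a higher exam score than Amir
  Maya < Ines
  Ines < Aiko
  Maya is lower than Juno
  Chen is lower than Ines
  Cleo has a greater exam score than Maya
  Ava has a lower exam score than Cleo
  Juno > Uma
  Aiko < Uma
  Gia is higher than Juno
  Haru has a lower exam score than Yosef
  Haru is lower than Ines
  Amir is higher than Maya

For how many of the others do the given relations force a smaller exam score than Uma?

8

From Uma the given relations immediately reach Maya, Amir, Aiko, Cleo.
From those, Ines, Ava — 6 in total.
From those, Haru, Chen — 8 in total.
Nothing else is reachable below Uma; 8 in all.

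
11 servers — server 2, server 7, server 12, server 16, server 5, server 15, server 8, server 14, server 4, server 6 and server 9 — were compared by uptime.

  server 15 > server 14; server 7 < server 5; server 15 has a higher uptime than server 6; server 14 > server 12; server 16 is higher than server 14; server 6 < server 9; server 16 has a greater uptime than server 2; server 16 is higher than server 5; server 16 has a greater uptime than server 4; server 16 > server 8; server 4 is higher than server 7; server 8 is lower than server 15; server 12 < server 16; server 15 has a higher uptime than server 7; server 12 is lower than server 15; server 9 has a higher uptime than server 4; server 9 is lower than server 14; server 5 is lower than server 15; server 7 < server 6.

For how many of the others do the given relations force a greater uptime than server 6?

4

The elements the relations force above server 6 are server 9, server 14, server 16, server 15 — no chain reaches any other.
That is 4.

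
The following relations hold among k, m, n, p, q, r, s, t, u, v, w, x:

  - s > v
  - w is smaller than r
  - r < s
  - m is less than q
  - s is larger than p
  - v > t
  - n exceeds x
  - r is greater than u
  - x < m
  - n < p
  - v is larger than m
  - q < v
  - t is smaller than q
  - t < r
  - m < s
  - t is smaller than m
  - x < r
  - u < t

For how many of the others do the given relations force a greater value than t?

The elements the relations force above t are m, q, r, v, s — no chain reaches any other.
That is 5.

5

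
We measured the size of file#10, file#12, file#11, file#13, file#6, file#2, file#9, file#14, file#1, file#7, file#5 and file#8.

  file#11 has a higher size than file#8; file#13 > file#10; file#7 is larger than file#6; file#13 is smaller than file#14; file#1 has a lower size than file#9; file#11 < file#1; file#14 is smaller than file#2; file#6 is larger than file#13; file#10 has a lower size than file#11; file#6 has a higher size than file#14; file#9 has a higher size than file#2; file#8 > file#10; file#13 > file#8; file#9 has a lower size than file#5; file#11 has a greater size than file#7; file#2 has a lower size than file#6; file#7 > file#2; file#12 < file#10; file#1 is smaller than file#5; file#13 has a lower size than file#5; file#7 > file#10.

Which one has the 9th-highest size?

file#13

Piecing the relations together gives one ordering: file#12 < file#10 < file#8 < file#13 < file#14 < file#2 < file#6 < file#7 < file#11 < file#1 < file#9 < file#5.
Counting 9 from the largest end gives file#13.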